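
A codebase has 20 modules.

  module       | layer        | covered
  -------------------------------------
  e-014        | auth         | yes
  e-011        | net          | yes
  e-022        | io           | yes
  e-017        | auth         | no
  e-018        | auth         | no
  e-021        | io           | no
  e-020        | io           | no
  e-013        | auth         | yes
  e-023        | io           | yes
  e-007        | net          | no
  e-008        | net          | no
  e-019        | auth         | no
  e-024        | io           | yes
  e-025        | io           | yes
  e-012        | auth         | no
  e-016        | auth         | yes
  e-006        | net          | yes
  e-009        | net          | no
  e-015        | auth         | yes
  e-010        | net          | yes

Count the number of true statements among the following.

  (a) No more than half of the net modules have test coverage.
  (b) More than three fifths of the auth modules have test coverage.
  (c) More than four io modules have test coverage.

1

(a) net: |A| = 6, |A ∩ B| = 3; needs |A ∩ B| ≤ |A ∖ B| — true.
(b) auth: |A| = 8, |A ∩ B| = 4; needs |A ∩ B| / |A| > 3/5 — false.
(c) io: |A| = 6, |A ∩ B| = 4; needs |A ∩ B| > 4 — false.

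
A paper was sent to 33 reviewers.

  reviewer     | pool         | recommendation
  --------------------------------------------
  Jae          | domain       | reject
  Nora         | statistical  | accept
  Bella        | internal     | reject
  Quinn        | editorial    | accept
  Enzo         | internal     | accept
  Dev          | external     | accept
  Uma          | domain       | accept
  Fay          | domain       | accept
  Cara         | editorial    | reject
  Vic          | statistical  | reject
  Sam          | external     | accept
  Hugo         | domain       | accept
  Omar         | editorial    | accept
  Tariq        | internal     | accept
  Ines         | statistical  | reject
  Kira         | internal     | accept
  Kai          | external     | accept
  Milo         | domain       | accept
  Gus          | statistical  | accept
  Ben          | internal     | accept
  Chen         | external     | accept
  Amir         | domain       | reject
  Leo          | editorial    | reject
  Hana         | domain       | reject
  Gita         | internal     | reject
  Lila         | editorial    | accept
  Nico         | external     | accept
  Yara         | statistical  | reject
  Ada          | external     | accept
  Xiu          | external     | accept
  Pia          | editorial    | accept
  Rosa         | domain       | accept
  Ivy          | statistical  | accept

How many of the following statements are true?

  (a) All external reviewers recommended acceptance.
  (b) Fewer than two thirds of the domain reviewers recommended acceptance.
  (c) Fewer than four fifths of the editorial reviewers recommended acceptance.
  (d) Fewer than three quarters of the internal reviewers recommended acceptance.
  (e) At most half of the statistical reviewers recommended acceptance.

5

(a) external: |A| = 7, |A ∩ B| = 7; needs A ⊆ B, i.e. every element of A is in B (|A ∖ B| = 0) — true.
(b) domain: |A| = 8, |A ∩ B| = 5; needs |A ∩ B| / |A| < 2/3 — true.
(c) editorial: |A| = 6, |A ∩ B| = 4; needs |A ∩ B| / |A| < 4/5 — true.
(d) internal: |A| = 6, |A ∩ B| = 4; needs |A ∩ B| / |A| < 3/4 — true.
(e) statistical: |A| = 6, |A ∩ B| = 3; needs |A ∩ B| ≤ |A ∖ B| — true.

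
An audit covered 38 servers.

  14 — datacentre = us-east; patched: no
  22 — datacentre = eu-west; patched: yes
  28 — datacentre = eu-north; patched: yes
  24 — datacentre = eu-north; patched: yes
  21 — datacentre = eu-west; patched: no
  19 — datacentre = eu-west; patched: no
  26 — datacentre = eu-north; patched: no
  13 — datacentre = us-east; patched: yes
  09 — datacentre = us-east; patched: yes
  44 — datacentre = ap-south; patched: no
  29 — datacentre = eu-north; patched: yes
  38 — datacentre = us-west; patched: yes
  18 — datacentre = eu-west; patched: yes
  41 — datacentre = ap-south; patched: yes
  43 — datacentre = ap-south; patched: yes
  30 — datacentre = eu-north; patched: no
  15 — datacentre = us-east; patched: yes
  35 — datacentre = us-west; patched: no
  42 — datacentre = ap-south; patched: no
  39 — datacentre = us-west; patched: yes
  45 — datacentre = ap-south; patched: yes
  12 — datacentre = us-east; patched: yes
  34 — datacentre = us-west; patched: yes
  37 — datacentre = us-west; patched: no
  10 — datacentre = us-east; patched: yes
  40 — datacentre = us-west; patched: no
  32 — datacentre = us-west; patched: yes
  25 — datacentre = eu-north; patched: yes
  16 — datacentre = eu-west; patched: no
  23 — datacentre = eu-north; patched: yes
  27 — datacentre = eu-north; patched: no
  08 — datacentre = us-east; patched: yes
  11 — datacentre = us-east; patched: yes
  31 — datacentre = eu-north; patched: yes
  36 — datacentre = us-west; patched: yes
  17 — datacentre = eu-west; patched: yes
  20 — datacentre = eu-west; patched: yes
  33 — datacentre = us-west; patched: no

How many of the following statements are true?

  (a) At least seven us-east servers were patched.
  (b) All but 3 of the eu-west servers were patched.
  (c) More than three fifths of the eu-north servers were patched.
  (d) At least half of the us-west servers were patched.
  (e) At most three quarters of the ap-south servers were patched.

5

(a) us-east: |A| = 8, |A ∩ B| = 7; needs |A ∩ B| ≥ 7 — true.
(b) eu-west: |A| = 7, |A ∩ B| = 4; needs |A ∖ B| = 3 — true.
(c) eu-north: |A| = 9, |A ∩ B| = 6; needs |A ∩ B| / |A| > 3/5 — true.
(d) us-west: |A| = 9, |A ∩ B| = 5; needs |A ∩ B| ≥ |A ∖ B| — true.
(e) ap-south: |A| = 5, |A ∩ B| = 3; needs |A ∩ B| / |A| ≤ 3/4 — true.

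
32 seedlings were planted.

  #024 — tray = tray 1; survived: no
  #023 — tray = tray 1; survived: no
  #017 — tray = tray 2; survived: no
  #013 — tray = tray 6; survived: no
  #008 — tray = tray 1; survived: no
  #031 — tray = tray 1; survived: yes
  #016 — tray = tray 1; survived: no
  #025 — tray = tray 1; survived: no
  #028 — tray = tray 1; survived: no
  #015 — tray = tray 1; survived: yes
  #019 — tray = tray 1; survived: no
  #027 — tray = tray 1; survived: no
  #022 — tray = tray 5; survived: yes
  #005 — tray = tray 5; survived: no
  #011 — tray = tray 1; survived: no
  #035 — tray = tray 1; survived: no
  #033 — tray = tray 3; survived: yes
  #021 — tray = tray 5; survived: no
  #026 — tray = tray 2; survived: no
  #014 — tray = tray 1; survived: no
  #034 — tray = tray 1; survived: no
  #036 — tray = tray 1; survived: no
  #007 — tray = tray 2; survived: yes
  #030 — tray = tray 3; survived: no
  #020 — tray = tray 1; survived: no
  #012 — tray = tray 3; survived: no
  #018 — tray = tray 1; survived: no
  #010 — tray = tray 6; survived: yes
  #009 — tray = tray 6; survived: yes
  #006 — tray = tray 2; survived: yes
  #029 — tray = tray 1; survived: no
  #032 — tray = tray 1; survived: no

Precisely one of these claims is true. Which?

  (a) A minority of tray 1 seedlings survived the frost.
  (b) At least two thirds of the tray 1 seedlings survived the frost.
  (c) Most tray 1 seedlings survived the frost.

(a)

|A| = 19, |A ∩ B| = 2, |A ∖ B| = 17.
(a) requires |A ∩ B| < |A ∖ B|: true.
(b) requires |A ∩ B| / |A| ≥ 2/3: false.
(c) requires |A ∩ B| > |A ∖ B|: false.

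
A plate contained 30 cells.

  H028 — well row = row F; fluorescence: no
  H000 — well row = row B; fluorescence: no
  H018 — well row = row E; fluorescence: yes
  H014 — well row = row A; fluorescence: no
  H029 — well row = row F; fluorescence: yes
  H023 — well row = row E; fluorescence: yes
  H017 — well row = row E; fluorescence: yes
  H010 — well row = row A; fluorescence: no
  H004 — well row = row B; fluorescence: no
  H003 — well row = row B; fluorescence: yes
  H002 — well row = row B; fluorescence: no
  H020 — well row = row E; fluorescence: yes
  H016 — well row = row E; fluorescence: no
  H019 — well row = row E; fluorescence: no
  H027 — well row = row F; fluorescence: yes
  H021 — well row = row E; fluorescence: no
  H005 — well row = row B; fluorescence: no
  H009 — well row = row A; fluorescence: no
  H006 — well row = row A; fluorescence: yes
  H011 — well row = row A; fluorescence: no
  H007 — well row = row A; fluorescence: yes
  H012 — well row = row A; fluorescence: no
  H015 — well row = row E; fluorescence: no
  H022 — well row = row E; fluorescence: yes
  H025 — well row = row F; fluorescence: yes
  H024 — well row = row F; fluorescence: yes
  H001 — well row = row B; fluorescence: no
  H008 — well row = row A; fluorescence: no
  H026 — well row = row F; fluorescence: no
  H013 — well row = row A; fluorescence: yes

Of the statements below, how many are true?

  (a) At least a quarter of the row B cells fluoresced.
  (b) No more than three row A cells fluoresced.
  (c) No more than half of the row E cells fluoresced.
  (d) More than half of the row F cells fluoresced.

(a) row B: |A| = 6, |A ∩ B| = 1; needs |A ∩ B| / |A| ≥ 1/4 — false.
(b) row A: |A| = 9, |A ∩ B| = 3; needs |A ∩ B| ≤ 3 — true.
(c) row E: |A| = 9, |A ∩ B| = 5; needs |A ∩ B| ≤ |A ∖ B| — false.
(d) row F: |A| = 6, |A ∩ B| = 4; needs |A ∩ B| > |A ∖ B| — true.

2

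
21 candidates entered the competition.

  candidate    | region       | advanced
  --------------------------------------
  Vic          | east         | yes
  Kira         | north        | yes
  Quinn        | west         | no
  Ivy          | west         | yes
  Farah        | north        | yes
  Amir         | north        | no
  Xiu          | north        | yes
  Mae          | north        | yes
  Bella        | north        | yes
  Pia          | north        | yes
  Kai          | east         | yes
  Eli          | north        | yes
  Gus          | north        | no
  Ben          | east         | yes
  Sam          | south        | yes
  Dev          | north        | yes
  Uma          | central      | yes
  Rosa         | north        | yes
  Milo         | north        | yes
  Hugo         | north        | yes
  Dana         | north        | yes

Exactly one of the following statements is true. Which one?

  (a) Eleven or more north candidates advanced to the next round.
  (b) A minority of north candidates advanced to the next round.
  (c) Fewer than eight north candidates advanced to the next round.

(a)

|A| = 14, |A ∩ B| = 12, |A ∖ B| = 2.
(a) requires |A ∩ B| ≥ 11: true.
(b) requires |A ∩ B| < |A ∖ B|: false.
(c) requires |A ∩ B| < 8: false.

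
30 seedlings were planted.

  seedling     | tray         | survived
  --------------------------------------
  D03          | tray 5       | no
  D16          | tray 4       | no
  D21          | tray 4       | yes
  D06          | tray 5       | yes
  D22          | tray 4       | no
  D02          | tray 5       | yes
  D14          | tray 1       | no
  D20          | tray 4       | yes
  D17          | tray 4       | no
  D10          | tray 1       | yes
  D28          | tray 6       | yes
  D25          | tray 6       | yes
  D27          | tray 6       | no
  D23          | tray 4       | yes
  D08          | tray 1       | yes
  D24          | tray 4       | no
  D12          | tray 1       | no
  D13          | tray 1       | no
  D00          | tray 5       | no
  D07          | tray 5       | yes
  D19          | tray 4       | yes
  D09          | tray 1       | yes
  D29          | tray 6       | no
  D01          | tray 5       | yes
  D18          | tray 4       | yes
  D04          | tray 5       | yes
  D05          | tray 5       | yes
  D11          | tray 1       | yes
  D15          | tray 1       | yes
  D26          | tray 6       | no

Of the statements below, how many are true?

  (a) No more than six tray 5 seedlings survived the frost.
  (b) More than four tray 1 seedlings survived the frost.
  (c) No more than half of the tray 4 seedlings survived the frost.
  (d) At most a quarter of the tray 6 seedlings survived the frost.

(a) tray 5: |A| = 8, |A ∩ B| = 6; needs |A ∩ B| ≤ 6 — true.
(b) tray 1: |A| = 8, |A ∩ B| = 5; needs |A ∩ B| > 4 — true.
(c) tray 4: |A| = 9, |A ∩ B| = 5; needs |A ∩ B| ≤ |A ∖ B| — false.
(d) tray 6: |A| = 5, |A ∩ B| = 2; needs |A ∩ B| / |A| ≤ 1/4 — false.

2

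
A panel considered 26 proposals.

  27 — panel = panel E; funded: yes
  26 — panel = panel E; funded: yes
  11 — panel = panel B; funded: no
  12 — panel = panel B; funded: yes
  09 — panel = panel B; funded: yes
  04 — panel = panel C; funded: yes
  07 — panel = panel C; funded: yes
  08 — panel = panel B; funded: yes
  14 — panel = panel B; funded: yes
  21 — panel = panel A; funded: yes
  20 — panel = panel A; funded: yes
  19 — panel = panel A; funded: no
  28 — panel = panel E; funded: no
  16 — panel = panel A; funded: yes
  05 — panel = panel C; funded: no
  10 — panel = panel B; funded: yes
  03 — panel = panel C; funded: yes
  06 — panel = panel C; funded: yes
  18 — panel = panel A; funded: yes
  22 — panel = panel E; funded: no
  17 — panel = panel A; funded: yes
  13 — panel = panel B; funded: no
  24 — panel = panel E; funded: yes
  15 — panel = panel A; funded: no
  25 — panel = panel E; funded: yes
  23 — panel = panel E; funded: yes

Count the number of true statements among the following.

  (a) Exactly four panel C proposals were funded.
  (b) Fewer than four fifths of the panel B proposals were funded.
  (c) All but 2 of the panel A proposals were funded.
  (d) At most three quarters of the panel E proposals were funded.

(a) panel C: |A| = 5, |A ∩ B| = 4; needs |A ∩ B| = 4 — true.
(b) panel B: |A| = 7, |A ∩ B| = 5; needs |A ∩ B| / |A| < 4/5 — true.
(c) panel A: |A| = 7, |A ∩ B| = 5; needs |A ∖ B| = 2 — true.
(d) panel E: |A| = 7, |A ∩ B| = 5; needs |A ∩ B| / |A| ≤ 3/4 — true.

4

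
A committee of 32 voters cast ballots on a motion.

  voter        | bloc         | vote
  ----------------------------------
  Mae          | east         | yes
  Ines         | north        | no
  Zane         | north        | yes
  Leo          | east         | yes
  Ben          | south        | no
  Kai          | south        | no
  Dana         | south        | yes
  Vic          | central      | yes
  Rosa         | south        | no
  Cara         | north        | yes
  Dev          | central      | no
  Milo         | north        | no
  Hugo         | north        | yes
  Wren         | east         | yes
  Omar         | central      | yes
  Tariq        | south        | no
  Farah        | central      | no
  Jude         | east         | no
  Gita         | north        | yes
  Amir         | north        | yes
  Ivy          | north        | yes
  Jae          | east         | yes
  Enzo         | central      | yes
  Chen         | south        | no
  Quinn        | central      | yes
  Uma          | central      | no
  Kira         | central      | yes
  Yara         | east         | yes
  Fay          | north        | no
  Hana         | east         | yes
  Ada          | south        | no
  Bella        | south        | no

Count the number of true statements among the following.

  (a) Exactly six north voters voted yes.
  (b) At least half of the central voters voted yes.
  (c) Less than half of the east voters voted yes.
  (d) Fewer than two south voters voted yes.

(a) north: |A| = 9, |A ∩ B| = 6; needs |A ∩ B| = 6 — true.
(b) central: |A| = 8, |A ∩ B| = 5; needs |A ∩ B| ≥ |A ∖ B| — true.
(c) east: |A| = 7, |A ∩ B| = 6; needs |A ∩ B| < |A ∖ B| — false.
(d) south: |A| = 8, |A ∩ B| = 1; needs |A ∩ B| < 2 — true.

3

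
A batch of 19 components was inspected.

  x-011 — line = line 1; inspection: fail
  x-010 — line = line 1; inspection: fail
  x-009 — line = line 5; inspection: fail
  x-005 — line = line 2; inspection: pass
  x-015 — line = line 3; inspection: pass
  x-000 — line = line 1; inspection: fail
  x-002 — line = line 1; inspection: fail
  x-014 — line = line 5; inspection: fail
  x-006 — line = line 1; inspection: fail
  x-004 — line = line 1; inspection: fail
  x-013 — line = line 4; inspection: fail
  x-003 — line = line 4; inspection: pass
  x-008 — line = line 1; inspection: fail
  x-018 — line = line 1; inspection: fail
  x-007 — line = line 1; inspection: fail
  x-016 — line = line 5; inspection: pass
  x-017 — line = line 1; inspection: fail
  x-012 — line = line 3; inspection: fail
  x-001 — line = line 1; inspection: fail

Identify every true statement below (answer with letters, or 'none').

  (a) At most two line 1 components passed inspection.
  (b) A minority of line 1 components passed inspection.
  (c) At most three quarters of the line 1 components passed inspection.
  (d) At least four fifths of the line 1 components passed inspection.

|A| = 11, |A ∩ B| = 0, |A ∖ B| = 11.
(a) |A ∩ B| ≤ 2: holds.
(b) |A ∩ B| < |A ∖ B|: holds.
(c) |A ∩ B| / |A| ≤ 3/4: holds.
(d) |A ∩ B| / |A| ≥ 4/5: fails.

(a), (b), (c)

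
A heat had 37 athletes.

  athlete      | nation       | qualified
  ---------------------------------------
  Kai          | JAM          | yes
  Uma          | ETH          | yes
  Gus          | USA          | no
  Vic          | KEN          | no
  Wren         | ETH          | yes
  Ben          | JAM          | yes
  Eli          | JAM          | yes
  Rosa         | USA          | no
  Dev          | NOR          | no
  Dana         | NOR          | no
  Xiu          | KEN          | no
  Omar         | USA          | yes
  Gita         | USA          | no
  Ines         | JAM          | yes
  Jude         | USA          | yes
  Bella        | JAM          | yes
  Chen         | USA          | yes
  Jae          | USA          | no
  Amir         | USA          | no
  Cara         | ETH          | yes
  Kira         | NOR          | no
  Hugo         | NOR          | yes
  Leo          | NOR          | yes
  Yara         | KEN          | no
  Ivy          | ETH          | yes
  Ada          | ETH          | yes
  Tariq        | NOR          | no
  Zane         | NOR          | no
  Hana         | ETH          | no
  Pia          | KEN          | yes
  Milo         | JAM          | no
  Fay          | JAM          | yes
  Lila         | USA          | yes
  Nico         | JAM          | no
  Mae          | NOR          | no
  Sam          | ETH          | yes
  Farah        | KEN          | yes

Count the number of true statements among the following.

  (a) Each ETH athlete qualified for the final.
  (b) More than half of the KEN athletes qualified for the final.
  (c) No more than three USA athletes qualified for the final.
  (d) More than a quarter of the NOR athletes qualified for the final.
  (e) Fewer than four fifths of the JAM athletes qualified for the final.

1

(a) ETH: |A| = 7, |A ∩ B| = 6; needs A ⊆ B, i.e. every element of A is in B (|A ∖ B| = 0) — false.
(b) KEN: |A| = 5, |A ∩ B| = 2; needs |A ∩ B| > |A ∖ B| — false.
(c) USA: |A| = 9, |A ∩ B| = 4; needs |A ∩ B| ≤ 3 — false.
(d) NOR: |A| = 8, |A ∩ B| = 2; needs |A ∩ B| / |A| > 1/4 — false.
(e) JAM: |A| = 8, |A ∩ B| = 6; needs |A ∩ B| / |A| < 4/5 — true.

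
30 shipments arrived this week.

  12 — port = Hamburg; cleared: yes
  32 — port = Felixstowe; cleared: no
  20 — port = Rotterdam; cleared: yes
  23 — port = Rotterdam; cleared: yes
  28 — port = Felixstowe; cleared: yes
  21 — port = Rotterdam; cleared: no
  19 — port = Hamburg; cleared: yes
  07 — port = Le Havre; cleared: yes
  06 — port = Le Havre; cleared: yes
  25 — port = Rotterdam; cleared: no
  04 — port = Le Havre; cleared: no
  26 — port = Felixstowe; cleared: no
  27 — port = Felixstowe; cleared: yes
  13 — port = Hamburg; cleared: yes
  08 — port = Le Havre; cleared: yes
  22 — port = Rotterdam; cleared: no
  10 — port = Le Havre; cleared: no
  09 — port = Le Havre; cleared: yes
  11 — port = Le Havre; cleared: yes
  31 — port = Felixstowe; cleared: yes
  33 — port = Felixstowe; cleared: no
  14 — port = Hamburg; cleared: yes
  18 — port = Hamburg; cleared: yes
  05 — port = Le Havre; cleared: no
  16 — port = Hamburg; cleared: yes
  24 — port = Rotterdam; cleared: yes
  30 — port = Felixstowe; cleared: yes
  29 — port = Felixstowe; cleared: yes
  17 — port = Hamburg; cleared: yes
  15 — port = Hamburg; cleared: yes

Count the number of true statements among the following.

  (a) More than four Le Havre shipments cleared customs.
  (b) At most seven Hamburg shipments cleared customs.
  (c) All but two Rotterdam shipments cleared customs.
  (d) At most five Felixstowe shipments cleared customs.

(a) Le Havre: |A| = 8, |A ∩ B| = 5; needs |A ∩ B| > 4 — true.
(b) Hamburg: |A| = 8, |A ∩ B| = 8; needs |A ∩ B| ≤ 7 — false.
(c) Rotterdam: |A| = 6, |A ∩ B| = 3; needs |A ∖ B| = 2 — false.
(d) Felixstowe: |A| = 8, |A ∩ B| = 5; needs |A ∩ B| ≤ 5 — true.

2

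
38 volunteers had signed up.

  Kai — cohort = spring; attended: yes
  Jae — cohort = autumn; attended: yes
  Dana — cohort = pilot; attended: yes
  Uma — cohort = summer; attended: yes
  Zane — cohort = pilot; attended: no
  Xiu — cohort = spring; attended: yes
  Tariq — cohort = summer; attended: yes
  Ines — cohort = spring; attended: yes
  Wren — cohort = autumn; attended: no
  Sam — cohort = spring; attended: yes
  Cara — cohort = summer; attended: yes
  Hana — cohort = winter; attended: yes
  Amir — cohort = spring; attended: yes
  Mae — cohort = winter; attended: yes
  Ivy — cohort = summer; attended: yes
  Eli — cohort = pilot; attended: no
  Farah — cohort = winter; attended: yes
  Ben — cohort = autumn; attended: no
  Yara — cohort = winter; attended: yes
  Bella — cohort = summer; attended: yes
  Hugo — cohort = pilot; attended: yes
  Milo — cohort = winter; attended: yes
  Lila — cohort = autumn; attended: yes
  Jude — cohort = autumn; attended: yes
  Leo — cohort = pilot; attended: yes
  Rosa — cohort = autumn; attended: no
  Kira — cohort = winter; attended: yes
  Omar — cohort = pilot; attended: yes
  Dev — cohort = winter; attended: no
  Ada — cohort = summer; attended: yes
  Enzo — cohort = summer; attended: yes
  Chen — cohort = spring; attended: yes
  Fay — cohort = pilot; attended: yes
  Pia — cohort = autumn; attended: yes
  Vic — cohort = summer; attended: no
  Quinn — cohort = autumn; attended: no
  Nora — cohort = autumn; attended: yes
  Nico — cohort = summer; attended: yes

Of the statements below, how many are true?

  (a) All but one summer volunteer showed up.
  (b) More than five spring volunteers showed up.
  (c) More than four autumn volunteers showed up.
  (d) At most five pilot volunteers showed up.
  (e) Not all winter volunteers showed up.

5

(a) summer: |A| = 9, |A ∩ B| = 8; needs |A ∖ B| = 1 — true.
(b) spring: |A| = 6, |A ∩ B| = 6; needs |A ∩ B| > 5 — true.
(c) autumn: |A| = 9, |A ∩ B| = 5; needs |A ∩ B| > 4 — true.
(d) pilot: |A| = 7, |A ∩ B| = 5; needs |A ∩ B| ≤ 5 — true.
(e) winter: |A| = 7, |A ∩ B| = 6; needs A ⊄ B (|A ∖ B| ≥ 1) — true.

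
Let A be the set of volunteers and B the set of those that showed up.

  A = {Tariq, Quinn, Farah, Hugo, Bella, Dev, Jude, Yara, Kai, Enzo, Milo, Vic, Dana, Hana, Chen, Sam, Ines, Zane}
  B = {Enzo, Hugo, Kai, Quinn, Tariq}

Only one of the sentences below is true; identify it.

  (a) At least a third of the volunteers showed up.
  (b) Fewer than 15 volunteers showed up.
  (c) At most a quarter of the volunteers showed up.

(b)

|A| = 18, |A ∩ B| = 5, |A ∖ B| = 13.
(a) requires |A ∩ B| / |A| ≥ 1/3: false.
(b) requires |A ∩ B| < 15: true.
(c) requires |A ∩ B| / |A| ≤ 1/4: false.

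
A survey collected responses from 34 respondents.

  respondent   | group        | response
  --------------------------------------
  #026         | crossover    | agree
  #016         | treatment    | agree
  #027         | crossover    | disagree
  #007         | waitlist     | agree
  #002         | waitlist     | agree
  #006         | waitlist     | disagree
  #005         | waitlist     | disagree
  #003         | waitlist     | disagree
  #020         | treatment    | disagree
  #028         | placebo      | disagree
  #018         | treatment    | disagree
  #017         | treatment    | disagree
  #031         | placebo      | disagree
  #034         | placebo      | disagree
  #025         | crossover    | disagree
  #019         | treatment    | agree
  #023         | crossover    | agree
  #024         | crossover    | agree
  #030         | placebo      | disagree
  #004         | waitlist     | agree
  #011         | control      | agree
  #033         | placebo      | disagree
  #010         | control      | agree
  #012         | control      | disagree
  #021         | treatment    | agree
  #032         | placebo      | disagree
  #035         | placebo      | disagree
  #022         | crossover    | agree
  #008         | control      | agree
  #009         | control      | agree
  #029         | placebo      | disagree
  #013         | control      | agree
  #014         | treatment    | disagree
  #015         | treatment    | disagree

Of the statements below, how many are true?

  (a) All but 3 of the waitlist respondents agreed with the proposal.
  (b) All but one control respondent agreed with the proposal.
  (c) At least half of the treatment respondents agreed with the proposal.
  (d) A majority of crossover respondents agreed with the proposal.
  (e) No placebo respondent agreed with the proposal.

4

(a) waitlist: |A| = 6, |A ∩ B| = 3; needs |A ∖ B| = 3 — true.
(b) control: |A| = 6, |A ∩ B| = 5; needs |A ∖ B| = 1 — true.
(c) treatment: |A| = 8, |A ∩ B| = 3; needs |A ∩ B| ≥ |A ∖ B| — false.
(d) crossover: |A| = 6, |A ∩ B| = 4; needs |A ∩ B| > |A ∖ B| — true.
(e) placebo: |A| = 8, |A ∩ B| = 0; needs A ∩ B = ∅ (|A ∩ B| = 0) — true.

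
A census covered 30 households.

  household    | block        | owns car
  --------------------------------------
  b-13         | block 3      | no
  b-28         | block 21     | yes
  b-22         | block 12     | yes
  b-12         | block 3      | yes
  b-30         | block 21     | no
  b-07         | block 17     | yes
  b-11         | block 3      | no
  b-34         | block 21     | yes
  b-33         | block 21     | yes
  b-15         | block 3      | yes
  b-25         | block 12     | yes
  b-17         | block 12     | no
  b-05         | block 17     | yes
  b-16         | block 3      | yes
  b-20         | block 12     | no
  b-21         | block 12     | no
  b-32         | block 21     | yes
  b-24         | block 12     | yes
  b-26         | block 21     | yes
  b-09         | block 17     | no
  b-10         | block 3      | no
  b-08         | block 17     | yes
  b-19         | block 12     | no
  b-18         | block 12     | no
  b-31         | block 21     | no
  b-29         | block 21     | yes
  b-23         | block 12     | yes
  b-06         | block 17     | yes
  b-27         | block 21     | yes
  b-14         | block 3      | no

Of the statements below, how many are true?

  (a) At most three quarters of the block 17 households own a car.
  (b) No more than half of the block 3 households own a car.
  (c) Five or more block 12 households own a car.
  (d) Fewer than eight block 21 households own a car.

(a) block 17: |A| = 5, |A ∩ B| = 4; needs |A ∩ B| / |A| ≤ 3/4 — false.
(b) block 3: |A| = 7, |A ∩ B| = 3; needs |A ∩ B| ≤ |A ∖ B| — true.
(c) block 12: |A| = 9, |A ∩ B| = 4; needs |A ∩ B| ≥ 5 — false.
(d) block 21: |A| = 9, |A ∩ B| = 7; needs |A ∩ B| < 8 — true.

2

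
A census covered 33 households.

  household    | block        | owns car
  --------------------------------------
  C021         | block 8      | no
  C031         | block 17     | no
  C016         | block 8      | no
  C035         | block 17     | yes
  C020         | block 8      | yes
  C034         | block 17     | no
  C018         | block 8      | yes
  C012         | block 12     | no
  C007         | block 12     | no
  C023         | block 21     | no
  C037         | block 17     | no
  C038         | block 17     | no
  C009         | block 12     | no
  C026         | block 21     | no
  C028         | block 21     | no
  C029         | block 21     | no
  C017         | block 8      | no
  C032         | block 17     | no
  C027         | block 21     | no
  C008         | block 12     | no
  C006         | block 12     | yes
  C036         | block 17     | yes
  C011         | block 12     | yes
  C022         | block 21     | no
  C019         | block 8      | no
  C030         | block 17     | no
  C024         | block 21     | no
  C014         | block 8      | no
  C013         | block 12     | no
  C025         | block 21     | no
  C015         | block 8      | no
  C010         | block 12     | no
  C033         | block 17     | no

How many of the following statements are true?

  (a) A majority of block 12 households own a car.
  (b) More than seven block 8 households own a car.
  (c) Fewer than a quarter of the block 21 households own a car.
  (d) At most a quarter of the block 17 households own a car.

2

(a) block 12: |A| = 8, |A ∩ B| = 2; needs |A ∩ B| > |A ∖ B| — false.
(b) block 8: |A| = 8, |A ∩ B| = 2; needs |A ∩ B| > 7 — false.
(c) block 21: |A| = 8, |A ∩ B| = 0; needs |A ∩ B| / |A| < 1/4 — true.
(d) block 17: |A| = 9, |A ∩ B| = 2; needs |A ∩ B| / |A| ≤ 1/4 — true.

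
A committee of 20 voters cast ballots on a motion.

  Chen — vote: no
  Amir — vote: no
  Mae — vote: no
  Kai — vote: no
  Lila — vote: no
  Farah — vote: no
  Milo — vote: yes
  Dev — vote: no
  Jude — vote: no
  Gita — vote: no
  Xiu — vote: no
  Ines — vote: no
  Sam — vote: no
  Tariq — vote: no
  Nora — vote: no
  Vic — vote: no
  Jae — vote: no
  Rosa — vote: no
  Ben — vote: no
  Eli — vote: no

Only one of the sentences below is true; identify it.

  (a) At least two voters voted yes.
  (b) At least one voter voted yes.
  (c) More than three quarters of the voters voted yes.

(b)

|A| = 20, |A ∩ B| = 1, |A ∖ B| = 19.
(a) requires |A ∩ B| ≥ 2: false.
(b) requires A ∩ B ≠ ∅ (|A ∩ B| ≥ 1): true.
(c) requires |A ∩ B| / |A| > 3/4: false.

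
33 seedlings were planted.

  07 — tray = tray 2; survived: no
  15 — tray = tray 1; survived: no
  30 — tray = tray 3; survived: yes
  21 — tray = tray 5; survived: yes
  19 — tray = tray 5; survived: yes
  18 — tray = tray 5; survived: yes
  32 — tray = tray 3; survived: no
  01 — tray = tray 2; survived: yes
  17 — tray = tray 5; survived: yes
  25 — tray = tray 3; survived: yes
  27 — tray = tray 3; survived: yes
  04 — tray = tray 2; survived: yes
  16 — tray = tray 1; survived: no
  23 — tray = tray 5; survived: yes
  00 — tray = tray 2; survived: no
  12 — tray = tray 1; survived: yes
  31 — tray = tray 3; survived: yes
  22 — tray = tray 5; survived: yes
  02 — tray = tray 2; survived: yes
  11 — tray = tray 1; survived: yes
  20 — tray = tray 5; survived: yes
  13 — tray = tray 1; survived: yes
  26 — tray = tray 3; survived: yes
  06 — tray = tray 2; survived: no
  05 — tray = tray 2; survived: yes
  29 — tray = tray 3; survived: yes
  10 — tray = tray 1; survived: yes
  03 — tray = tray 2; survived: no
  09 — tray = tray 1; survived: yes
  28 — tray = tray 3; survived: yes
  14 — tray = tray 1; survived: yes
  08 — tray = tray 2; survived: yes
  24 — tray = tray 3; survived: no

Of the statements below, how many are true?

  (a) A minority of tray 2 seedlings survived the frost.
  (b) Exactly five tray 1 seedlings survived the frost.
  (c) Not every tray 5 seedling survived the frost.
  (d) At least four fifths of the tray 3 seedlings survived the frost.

0

(a) tray 2: |A| = 9, |A ∩ B| = 5; needs |A ∩ B| < |A ∖ B| — false.
(b) tray 1: |A| = 8, |A ∩ B| = 6; needs |A ∩ B| = 5 — false.
(c) tray 5: |A| = 7, |A ∩ B| = 7; needs A ⊄ B (|A ∖ B| ≥ 1) — false.
(d) tray 3: |A| = 9, |A ∩ B| = 7; needs |A ∩ B| / |A| ≥ 4/5 — false.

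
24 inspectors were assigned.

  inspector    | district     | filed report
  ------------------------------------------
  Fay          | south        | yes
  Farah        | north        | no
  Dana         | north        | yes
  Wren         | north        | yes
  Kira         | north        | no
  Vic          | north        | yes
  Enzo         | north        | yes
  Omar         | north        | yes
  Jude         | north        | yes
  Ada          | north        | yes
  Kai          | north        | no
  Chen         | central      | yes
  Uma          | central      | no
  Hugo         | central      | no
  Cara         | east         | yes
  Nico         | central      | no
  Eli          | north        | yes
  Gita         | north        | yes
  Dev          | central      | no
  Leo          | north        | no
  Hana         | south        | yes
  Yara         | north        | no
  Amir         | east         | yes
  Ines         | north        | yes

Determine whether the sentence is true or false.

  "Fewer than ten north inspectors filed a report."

False

Truth condition: |A ∩ B| < 10.
|A| = 15, |A ∩ B| = 10, |A ∖ B| = 5.
|A ∩ B| = 10, so the statement is false.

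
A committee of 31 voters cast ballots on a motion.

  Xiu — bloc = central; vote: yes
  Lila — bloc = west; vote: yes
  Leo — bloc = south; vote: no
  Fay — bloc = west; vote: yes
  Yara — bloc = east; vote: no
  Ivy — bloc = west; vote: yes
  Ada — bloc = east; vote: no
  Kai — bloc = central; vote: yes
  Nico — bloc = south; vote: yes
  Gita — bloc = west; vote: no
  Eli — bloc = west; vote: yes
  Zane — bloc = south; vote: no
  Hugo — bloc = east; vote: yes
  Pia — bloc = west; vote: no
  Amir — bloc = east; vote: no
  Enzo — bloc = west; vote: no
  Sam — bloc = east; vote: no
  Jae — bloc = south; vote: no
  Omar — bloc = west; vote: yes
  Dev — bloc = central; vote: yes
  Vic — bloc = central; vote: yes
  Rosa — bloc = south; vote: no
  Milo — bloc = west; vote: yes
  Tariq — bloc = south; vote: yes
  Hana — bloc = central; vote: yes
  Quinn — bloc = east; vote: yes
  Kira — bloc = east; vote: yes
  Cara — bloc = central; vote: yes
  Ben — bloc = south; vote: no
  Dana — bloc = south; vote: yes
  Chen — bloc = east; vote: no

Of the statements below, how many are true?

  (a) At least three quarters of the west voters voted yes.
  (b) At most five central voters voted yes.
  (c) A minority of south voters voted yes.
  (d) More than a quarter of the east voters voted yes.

(a) west: |A| = 9, |A ∩ B| = 6; needs |A ∩ B| / |A| ≥ 3/4 — false.
(b) central: |A| = 6, |A ∩ B| = 6; needs |A ∩ B| ≤ 5 — false.
(c) south: |A| = 8, |A ∩ B| = 3; needs |A ∩ B| < |A ∖ B| — true.
(d) east: |A| = 8, |A ∩ B| = 3; needs |A ∩ B| / |A| > 1/4 — true.

2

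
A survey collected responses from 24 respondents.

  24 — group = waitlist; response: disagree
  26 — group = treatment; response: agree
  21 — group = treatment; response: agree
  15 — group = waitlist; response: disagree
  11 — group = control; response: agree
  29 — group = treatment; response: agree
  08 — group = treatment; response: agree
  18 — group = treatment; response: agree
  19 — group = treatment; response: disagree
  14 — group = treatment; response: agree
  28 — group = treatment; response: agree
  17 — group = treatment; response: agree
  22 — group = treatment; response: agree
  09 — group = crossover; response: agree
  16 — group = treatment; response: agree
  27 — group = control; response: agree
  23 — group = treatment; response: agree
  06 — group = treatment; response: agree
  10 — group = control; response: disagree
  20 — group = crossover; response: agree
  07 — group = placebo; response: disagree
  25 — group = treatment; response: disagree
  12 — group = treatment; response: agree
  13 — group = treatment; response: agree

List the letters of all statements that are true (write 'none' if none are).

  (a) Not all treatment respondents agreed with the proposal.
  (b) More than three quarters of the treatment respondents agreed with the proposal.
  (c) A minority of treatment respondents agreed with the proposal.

|A| = 16, |A ∩ B| = 14, |A ∖ B| = 2.
(a) A ⊄ B (|A ∖ B| ≥ 1): holds.
(b) |A ∩ B| / |A| > 3/4: holds.
(c) |A ∩ B| < |A ∖ B|: fails.

(a), (b)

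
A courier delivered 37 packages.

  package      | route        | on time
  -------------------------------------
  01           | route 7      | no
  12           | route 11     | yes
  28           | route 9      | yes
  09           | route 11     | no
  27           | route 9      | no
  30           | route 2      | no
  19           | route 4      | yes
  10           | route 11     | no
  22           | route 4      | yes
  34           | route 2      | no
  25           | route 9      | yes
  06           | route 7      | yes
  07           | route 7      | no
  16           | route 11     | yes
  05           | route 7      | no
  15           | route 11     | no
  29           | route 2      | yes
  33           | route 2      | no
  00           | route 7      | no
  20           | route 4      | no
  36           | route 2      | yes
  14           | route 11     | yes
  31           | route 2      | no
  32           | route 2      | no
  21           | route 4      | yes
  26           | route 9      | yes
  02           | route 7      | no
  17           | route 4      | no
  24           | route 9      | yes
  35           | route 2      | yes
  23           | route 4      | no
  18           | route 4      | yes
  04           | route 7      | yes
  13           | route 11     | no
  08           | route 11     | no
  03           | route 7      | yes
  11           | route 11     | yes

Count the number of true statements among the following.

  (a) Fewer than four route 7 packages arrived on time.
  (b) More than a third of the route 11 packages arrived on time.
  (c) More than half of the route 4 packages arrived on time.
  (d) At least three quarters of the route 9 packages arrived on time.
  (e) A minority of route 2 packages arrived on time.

5

(a) route 7: |A| = 8, |A ∩ B| = 3; needs |A ∩ B| < 4 — true.
(b) route 11: |A| = 9, |A ∩ B| = 4; needs |A ∩ B| / |A| > 1/3 — true.
(c) route 4: |A| = 7, |A ∩ B| = 4; needs |A ∩ B| > |A ∖ B| — true.
(d) route 9: |A| = 5, |A ∩ B| = 4; needs |A ∩ B| / |A| ≥ 3/4 — true.
(e) route 2: |A| = 8, |A ∩ B| = 3; needs |A ∩ B| < |A ∖ B| — true.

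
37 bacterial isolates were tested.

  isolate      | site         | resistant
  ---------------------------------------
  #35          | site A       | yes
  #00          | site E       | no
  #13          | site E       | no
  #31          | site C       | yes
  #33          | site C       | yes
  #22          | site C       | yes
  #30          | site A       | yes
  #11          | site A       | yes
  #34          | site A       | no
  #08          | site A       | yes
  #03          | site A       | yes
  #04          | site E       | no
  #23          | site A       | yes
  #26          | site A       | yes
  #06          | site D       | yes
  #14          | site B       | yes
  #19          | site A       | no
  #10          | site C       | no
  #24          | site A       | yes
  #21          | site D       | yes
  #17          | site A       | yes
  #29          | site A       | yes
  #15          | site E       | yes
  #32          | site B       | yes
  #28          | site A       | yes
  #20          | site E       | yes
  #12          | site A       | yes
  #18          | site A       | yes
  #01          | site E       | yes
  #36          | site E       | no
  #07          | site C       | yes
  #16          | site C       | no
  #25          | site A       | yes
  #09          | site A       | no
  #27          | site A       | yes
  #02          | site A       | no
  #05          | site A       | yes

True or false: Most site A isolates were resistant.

True

'Most site A isolates were resistant' holds iff |A ∩ B| > |A ∖ B|.
|A| = 20, |A ∩ B| = 16, |A ∖ B| = 4.
16 > 4, so the statement is true.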